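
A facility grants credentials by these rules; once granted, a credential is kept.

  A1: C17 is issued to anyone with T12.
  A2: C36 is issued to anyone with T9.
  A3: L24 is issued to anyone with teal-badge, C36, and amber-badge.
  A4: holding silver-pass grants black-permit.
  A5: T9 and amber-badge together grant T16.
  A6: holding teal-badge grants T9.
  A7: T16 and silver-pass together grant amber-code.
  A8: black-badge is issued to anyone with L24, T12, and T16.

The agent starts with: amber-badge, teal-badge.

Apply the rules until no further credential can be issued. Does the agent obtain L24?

Holding teal-badge grants T9 (A6).
Holding T9 grants C36 (A2).
Holding teal-badge, C36, and amber-badge grants L24 (A3).

Yes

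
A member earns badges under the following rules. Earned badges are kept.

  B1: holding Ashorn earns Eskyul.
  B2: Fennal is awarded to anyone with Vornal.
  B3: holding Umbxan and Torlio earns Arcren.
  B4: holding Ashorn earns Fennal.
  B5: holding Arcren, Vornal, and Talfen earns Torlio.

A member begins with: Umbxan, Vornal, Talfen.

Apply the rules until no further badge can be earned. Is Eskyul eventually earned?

Eskyul would need Ashorn (B1), but Ashorn is never earned.

No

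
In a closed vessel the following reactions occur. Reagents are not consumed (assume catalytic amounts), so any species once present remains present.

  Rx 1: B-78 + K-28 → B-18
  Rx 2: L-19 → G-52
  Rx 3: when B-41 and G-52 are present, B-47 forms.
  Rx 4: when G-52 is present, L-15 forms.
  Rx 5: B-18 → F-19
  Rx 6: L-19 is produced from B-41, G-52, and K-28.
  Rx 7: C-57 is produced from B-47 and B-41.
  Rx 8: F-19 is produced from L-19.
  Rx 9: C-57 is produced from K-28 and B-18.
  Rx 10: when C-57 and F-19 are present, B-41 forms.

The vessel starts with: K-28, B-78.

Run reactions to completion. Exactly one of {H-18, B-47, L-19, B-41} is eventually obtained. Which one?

B-78 and K-28 present → B-18 forms (Rx 1).
K-28 and B-18 present → C-57 forms (Rx 9).
B-18 present → F-19 forms (Rx 5).
C-57 and F-19 present → B-41 forms (Rx 10).
B-47 would need B-41 and G-52 (Rx 3), but G-52 never forms. No rule produces H-18, and it is not given. L-19 would need B-41, G-52, and K-28 (Rx 6), but G-52 never forms.

B-41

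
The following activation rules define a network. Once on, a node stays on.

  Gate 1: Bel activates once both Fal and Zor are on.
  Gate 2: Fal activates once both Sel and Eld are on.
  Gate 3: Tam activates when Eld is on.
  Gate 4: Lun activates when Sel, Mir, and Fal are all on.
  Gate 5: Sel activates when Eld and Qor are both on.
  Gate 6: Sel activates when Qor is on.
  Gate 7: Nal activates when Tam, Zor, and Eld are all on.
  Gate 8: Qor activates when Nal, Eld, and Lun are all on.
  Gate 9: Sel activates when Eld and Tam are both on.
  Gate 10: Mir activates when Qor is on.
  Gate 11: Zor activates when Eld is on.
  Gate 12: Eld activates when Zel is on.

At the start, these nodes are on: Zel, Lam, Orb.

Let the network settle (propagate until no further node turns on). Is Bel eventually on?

Gate 12: Zel on → Eld on.
Gate 3: Eld on → Tam on.
Gate 11: Eld on → Zor on.
Eld and Tam are on, so Sel activates (Gate 9).
Sel and Eld are on, so Fal activates (Gate 2).
Gate 1: Fal and Zor on → Bel on.

Yes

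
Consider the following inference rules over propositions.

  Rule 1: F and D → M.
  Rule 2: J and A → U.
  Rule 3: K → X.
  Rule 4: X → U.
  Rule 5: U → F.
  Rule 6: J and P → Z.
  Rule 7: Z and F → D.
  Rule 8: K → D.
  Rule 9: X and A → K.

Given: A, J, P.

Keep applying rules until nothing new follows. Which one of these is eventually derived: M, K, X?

M

J and A hold, so U follows (Rule 2).
From J and P, Rule 6 gives Z.
From U, Rule 5 gives F.
Z and F hold, so D follows (Rule 7).
From F and D, Rule 1 gives M.
X would need K (Rule 3), but K is never established. K would need X and A (Rule 9), but X is never established.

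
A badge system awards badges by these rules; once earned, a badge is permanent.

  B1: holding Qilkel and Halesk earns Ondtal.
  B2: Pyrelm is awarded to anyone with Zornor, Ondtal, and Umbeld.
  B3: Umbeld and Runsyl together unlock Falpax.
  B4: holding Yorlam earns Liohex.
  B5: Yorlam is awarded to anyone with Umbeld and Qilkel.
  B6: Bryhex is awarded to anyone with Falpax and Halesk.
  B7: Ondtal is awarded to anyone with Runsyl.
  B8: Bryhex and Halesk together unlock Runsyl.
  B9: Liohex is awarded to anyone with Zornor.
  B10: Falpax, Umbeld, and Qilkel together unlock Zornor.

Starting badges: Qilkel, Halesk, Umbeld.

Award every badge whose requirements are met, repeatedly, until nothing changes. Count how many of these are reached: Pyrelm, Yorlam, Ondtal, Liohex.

3

With Qilkel and Halesk, Ondtal is earned (B1).
With Umbeld and Qilkel, Yorlam is earned (B5).
With Yorlam, Liohex is earned (B4).
Pyrelm would need Zornor, Ondtal, and Umbeld (B2), but Zornor is never earned.
Yorlam: reached.
Ondtal: reached.
Liohex: reached.
Reached: Yorlam, Ondtal, and Liohex — 3 of the 4.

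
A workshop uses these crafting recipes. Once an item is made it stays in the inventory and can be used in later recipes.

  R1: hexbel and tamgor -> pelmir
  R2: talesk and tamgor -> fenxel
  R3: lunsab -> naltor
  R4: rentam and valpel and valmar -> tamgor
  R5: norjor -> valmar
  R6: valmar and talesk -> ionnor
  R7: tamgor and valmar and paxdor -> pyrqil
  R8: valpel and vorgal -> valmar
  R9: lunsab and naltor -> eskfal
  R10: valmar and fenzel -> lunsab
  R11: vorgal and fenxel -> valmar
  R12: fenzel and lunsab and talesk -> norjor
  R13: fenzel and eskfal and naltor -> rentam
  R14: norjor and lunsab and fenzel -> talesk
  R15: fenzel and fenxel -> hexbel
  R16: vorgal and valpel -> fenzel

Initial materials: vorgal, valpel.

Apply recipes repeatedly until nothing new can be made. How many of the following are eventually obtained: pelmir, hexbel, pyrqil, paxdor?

pelmir would need hexbel and tamgor (R1), but hexbel is never obtained.
hexbel would need fenzel and fenxel (R15), but fenxel is never obtained.
pyrqil would need tamgor, valmar, and paxdor (R7), but paxdor is never obtained.
No rule produces paxdor, and it is not given.
None of the 4 are reached.

0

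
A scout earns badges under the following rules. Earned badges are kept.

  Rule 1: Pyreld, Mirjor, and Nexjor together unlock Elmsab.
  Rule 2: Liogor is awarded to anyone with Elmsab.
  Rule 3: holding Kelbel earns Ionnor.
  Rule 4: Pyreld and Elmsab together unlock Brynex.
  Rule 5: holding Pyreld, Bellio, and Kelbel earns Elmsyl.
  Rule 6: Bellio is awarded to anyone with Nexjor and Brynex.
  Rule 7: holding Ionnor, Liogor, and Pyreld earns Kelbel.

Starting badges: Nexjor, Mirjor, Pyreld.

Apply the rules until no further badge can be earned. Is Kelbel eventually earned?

Kelbel would need Ionnor, Liogor, and Pyreld (Rule 7), but Ionnor is never earned.

No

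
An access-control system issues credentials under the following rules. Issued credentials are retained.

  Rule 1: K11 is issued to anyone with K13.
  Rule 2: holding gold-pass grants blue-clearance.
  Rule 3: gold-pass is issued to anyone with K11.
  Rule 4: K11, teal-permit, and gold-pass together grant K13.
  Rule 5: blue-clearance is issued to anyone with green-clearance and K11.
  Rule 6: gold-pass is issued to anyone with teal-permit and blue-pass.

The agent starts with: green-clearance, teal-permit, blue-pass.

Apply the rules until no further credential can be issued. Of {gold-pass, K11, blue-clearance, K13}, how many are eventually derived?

Holding teal-permit and blue-pass grants gold-pass (Rule 6).
Holding gold-pass grants blue-clearance (Rule 2).
gold-pass: reached.
K11 would need K13 (Rule 1), but K13 is never granted.
blue-clearance: reached.
K13 would need K11, teal-permit, and gold-pass (Rule 4), but K11 is never granted.
Reached: gold-pass and blue-clearance — 2 of the 4.

2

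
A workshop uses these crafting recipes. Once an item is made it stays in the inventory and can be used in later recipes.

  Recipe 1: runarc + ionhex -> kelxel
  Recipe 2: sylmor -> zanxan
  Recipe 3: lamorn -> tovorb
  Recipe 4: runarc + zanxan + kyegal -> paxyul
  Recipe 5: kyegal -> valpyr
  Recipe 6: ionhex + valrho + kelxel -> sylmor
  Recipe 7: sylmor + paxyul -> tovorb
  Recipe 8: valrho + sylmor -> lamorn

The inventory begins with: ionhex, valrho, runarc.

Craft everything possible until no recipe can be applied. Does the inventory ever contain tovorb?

Using Recipe 1, runarc and ionhex make kelxel.
Using Recipe 6, ionhex, valrho, and kelxel make sylmor.
Using Recipe 8, valrho and sylmor make lamorn.
lamorn -> tovorb (Recipe 3).

Yes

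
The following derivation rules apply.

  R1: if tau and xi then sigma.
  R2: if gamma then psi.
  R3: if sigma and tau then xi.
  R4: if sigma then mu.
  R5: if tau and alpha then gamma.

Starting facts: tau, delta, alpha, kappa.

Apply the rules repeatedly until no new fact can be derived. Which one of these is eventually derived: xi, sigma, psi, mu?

psi

From tau and alpha, R5 gives gamma.
gamma holds, so psi follows (R2).
xi would need sigma and tau (R3), but sigma is never established. sigma would need tau and xi (R1), but xi is never established. mu would need sigma (R4), but sigma is never established.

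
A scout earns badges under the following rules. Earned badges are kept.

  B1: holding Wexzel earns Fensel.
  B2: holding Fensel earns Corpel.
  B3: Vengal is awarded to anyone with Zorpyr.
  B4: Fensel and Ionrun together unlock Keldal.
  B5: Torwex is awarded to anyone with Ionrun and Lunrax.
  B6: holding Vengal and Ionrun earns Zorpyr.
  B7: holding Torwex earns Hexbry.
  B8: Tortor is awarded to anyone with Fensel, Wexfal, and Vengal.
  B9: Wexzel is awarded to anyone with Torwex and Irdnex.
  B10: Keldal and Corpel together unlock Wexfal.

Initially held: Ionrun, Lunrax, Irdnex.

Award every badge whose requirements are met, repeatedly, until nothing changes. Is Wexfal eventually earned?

Yes

With Ionrun and Lunrax, Torwex is earned (B5).
With Torwex and Irdnex, Wexzel is earned (B9).
With Wexzel, Fensel is earned (B1).
With Fensel and Ionrun, Keldal is earned (B4).
With Fensel, Corpel is earned (B2).
With Keldal and Corpel, Wexfal is earned (B10).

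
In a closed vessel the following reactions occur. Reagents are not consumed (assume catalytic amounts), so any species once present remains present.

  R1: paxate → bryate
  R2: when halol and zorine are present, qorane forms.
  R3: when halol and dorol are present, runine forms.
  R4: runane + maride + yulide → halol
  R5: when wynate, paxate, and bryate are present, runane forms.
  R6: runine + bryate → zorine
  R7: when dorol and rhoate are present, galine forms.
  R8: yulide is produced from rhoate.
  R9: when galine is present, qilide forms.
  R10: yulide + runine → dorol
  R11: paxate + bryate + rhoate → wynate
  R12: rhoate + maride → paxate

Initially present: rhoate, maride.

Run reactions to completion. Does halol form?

Yes

rhoate present → yulide forms (R8).
rhoate and maride present → paxate forms (R12).
paxate present → bryate forms (R1).
paxate, bryate, and rhoate present → wynate forms (R11).
wynate, paxate, and bryate present → runane forms (R5).
runane, maride, and yulide present → halol forms (R4).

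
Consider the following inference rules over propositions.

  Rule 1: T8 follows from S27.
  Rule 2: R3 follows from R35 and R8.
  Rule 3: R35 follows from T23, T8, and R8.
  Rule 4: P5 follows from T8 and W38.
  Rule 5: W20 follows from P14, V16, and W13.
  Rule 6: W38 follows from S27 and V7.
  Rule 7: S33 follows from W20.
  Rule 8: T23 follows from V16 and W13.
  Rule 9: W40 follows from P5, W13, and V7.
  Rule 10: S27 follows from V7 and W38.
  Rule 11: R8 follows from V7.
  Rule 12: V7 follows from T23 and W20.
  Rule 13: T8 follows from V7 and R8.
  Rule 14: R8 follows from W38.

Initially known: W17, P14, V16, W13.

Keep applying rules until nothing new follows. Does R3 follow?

Yes

From P14, V16, and W13, Rule 5 gives W20.
V16 and W13 hold, so T23 follows (Rule 8).
T23 and W20 hold, so V7 follows (Rule 12).
From V7, Rule 11 gives R8.
V7 and R8 hold, so T8 follows (Rule 13).
From T23, T8, and R8, Rule 3 gives R35.
From R35 and R8, Rule 2 gives R3.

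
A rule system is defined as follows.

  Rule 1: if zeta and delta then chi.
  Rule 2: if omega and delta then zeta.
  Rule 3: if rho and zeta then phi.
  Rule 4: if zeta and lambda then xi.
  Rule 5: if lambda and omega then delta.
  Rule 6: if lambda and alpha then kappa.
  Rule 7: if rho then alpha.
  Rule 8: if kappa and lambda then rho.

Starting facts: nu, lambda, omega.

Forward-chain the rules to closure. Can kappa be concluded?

kappa would need lambda and alpha (Rule 6), but alpha is never established.

No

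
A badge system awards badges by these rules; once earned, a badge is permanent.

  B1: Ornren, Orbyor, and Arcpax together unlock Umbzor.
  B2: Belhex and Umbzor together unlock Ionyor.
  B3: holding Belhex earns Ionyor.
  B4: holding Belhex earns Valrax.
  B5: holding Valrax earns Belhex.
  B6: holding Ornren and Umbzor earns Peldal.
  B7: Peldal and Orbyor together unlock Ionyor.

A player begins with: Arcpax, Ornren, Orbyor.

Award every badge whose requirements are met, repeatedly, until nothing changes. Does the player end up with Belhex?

Belhex would need Valrax (B5), but Valrax is never earned.

No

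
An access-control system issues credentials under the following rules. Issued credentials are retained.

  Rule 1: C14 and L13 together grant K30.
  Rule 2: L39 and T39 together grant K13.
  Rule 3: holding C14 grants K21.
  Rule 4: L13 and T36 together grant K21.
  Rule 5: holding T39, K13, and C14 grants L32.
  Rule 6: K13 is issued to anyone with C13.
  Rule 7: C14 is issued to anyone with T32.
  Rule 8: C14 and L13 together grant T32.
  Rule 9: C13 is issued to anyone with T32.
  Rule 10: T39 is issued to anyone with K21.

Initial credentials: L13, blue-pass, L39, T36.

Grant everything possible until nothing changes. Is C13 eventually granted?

No

C13 would need T32 (Rule 9), but T32 is never granted.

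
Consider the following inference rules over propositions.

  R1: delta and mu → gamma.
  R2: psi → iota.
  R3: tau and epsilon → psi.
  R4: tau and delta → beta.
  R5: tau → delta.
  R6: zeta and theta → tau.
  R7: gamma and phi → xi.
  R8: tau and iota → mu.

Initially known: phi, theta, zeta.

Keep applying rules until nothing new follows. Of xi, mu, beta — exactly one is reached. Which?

beta

From zeta and theta, R6 gives tau.
From tau, R5 gives delta.
tau and delta hold, so beta follows (R4).
mu would need tau and iota (R8), but iota is never established. xi would need gamma and phi (R7), but gamma is never established.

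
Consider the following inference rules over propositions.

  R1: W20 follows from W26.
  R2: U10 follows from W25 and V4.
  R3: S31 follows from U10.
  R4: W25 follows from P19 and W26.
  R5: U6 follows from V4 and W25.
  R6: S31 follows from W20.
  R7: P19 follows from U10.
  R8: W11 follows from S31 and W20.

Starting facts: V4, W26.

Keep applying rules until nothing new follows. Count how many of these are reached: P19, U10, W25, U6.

P19 would need U10 (R7), but U10 is never established.
U10 would need W25 and V4 (R2), but W25 is never established.
W25 would need P19 and W26 (R4), but P19 is never established.
U6 would need V4 and W25 (R5), but W25 is never established.
None of the 4 are reached.

0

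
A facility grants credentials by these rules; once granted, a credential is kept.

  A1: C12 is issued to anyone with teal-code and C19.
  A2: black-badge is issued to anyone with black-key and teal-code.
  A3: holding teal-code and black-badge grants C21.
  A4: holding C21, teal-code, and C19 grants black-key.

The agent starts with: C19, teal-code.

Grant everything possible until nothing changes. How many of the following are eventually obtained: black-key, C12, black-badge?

Holding teal-code and C19 grants C12 (A1).
black-key would need C21, teal-code, and C19 (A4), but C21 is never granted.
C12: reached.
black-badge would need black-key and teal-code (A2), but black-key is never granted.
Reached: C12 — 1 of the 3.

1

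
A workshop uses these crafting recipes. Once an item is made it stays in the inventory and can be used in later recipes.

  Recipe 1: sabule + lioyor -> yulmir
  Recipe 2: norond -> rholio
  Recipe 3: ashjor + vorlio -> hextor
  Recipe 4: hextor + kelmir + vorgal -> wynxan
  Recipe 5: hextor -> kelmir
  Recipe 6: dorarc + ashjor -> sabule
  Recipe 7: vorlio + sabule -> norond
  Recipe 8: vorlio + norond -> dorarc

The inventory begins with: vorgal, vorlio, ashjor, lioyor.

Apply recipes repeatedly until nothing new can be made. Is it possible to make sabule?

No

sabule would need dorarc and ashjor (Recipe 6), but dorarc is never obtained.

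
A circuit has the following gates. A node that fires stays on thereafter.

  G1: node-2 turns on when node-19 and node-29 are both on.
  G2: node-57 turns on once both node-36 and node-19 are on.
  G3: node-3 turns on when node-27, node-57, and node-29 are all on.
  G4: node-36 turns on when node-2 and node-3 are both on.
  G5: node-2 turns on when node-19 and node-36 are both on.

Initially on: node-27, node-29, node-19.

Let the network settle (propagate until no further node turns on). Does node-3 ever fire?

No

node-3 would need node-27, node-57, and node-29 (G3), but node-57 never turns on.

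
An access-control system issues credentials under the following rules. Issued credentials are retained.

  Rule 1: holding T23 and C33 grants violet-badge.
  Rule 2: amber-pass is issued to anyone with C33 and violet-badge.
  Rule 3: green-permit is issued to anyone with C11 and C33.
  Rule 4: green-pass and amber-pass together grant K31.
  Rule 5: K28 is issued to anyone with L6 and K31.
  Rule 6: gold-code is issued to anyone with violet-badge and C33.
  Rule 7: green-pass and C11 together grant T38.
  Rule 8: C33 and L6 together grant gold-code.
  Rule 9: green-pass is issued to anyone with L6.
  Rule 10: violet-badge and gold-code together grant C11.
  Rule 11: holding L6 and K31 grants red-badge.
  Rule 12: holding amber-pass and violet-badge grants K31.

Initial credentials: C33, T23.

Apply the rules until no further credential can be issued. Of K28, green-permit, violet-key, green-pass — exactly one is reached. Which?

Holding T23 and C33 grants violet-badge (Rule 1).
Holding violet-badge and C33 grants gold-code (Rule 6).
Holding violet-badge and gold-code grants C11 (Rule 10).
Holding C11 and C33 grants green-permit (Rule 3).
green-pass would need L6 (Rule 9), but L6 is never granted. K28 would need L6 and K31 (Rule 5), but L6 is never granted. No rule produces violet-key, and it is not given.

green-permit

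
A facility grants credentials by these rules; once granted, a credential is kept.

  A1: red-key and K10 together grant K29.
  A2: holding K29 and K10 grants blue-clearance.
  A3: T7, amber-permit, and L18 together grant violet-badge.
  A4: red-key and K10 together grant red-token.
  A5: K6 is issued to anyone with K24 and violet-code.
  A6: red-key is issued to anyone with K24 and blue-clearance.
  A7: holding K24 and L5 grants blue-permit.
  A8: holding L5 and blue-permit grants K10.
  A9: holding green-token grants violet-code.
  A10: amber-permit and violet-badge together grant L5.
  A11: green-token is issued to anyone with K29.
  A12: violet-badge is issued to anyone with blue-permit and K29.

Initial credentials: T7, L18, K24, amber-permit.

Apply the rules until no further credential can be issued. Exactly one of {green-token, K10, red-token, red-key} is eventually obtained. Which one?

K10

Holding T7, amber-permit, and L18 grants violet-badge (A3).
Holding amber-permit and violet-badge grants L5 (A10).
Holding K24 and L5 grants blue-permit (A7).
Holding L5 and blue-permit grants K10 (A8).
red-token would need red-key and K10 (A4), but red-key is never granted. green-token would need K29 (A11), but K29 is never granted. red-key would need K24 and blue-clearance (A6), but blue-clearance is never granted.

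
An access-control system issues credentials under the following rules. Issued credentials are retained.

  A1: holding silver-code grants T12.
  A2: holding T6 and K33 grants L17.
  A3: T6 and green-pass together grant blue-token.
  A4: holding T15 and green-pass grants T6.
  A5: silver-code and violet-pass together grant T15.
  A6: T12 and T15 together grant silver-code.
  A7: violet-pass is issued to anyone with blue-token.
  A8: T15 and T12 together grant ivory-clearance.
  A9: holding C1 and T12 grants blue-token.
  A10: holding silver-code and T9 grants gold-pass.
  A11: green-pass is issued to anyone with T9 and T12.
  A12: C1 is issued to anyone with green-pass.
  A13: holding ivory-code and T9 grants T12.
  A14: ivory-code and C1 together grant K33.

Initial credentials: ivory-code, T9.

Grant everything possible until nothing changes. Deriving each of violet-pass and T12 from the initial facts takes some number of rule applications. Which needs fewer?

T12

T12: Holding ivory-code and T9 grants T12 (A13). [1 rule application]
violet-pass: Holding ivory-code and T9 grants T12 (A13). Holding T9 and T12 grants green-pass (A11). Holding green-pass grants C1 (A12). Holding C1 and T12 grants blue-token (A9). Holding blue-token grants violet-pass (A7). [5 rule applications]
T12 needs fewer.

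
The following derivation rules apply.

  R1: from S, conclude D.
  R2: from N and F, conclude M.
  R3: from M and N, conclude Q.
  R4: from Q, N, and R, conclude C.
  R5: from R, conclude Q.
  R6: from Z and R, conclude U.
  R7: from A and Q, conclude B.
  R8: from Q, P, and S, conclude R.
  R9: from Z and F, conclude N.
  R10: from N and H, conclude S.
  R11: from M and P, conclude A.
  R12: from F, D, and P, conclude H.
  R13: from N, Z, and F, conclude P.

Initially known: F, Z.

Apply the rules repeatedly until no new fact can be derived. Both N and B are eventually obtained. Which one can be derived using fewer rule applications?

N: From Z and F, R9 gives N. [1 rule application]
B: From Z and F, R9 gives N. From N, Z, and F, R13 gives P. From N and F, R2 gives M. M and N hold, so Q follows (R3). From M and P, R11 gives A. A and Q hold, so B follows (R7). [6 rule applications]
N needs fewer.

N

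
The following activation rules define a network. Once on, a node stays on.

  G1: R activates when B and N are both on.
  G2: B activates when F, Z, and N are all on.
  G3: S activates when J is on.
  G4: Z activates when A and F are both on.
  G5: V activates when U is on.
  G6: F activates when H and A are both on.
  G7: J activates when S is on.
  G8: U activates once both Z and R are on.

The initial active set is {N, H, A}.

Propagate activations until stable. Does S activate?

S would need J (G3), but J never turns on.

No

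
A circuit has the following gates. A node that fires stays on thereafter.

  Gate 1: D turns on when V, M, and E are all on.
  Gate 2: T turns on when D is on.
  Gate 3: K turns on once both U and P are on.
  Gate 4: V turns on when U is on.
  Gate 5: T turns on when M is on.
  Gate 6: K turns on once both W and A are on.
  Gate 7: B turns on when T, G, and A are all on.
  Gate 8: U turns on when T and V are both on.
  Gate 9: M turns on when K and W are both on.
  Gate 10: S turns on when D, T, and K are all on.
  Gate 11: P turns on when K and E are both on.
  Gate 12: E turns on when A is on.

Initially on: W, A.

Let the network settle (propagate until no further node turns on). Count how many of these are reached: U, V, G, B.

0

U would need T and V (Gate 8), but V never turns on.
V would need U (Gate 4), but U never turns on.
No rule produces G, and it is not given.
B would need T, G, and A (Gate 7), but G never turns on.
None of the 4 are reached.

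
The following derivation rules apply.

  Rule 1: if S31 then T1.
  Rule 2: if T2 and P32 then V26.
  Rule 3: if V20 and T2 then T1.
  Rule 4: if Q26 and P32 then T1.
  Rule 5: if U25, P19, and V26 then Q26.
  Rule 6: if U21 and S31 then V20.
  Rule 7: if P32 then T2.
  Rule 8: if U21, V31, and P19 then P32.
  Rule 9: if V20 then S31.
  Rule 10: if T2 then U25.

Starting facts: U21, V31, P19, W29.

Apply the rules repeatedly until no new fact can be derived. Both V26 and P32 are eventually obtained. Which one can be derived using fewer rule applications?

P32: U21, V31, and P19 hold, so P32 follows (Rule 8). [1 rule application]
V26: From U21, V31, and P19, Rule 8 gives P32. From P32, Rule 7 gives T2. T2 and P32 hold, so V26 follows (Rule 2). [3 rule applications]
P32 needs fewer.

P32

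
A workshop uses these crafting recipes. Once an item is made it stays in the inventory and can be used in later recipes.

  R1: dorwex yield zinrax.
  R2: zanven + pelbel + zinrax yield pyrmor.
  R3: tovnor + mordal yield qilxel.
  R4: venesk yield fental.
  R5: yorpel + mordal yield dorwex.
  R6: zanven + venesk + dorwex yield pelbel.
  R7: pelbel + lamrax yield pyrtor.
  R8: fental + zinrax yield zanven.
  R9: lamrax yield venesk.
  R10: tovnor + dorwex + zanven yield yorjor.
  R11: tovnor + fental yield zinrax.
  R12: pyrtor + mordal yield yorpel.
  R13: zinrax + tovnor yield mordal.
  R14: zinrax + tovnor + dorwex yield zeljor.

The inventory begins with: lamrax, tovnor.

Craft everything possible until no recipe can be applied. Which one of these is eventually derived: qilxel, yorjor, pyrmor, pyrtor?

qilxel

Using R9, lamrax makes venesk.
venesk → fental (R4).
tovnor + fental → zinrax (R11).
Using R13, zinrax and tovnor make mordal.
Using R3, tovnor and mordal make qilxel.
yorjor would need tovnor, dorwex, and zanven (R10), but dorwex is never obtained. pyrtor would need pelbel and lamrax (R7), but pelbel is never obtained. pyrmor would need zanven, pelbel, and zinrax (R2), but pelbel is never obtained.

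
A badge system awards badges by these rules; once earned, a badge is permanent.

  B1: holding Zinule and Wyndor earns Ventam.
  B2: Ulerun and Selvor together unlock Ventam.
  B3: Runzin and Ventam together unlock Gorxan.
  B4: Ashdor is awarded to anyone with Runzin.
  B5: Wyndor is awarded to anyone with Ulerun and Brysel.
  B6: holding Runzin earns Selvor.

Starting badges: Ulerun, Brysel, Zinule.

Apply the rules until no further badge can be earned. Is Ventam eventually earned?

Yes

With Ulerun and Brysel, Wyndor is earned (B5).
With Zinule and Wyndor, Ventam is earned (B1).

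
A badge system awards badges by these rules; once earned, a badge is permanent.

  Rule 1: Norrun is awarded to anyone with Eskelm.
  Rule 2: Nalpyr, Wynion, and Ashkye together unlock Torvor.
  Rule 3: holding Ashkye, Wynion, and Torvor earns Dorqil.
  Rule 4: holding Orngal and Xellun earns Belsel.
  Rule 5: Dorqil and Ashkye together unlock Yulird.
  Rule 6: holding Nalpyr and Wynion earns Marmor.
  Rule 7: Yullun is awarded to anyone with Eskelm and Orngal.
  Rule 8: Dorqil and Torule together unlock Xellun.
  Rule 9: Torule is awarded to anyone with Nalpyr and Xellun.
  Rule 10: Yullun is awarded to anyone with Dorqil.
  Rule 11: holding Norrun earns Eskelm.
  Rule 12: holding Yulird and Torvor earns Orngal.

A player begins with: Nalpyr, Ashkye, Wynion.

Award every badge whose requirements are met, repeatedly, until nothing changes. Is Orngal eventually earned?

With Nalpyr, Wynion, and Ashkye, Torvor is earned (Rule 2).
With Ashkye, Wynion, and Torvor, Dorqil is earned (Rule 3).
With Dorqil and Ashkye, Yulird is earned (Rule 5).
With Yulird and Torvor, Orngal is earned (Rule 12).

Yes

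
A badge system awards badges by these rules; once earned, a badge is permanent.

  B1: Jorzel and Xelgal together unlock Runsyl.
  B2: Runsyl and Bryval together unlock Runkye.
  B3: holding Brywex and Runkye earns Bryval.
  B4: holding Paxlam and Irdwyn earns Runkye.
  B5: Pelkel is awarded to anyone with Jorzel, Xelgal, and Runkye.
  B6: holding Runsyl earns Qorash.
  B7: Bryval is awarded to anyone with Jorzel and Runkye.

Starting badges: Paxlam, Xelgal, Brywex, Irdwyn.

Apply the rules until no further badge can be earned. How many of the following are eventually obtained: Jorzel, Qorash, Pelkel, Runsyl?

0

No rule produces Jorzel, and it is not given.
Qorash would need Runsyl (B6), but Runsyl is never earned.
Pelkel would need Jorzel, Xelgal, and Runkye (B5), but Jorzel is never earned.
Runsyl would need Jorzel and Xelgal (B1), but Jorzel is never earned.
None of the 4 are reached.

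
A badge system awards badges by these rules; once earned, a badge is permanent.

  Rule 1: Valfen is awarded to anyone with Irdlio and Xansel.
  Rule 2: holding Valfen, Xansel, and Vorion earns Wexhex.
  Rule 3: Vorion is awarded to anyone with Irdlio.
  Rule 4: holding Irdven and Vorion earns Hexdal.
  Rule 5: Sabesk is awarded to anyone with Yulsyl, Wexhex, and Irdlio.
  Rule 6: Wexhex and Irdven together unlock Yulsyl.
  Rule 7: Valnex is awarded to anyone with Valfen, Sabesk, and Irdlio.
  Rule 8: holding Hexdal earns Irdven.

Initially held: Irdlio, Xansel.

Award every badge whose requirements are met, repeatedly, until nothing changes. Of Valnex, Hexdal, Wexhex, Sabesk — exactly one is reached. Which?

Wexhex

With Irdlio, Vorion is earned (Rule 3).
With Irdlio and Xansel, Valfen is earned (Rule 1).
With Valfen, Xansel, and Vorion, Wexhex is earned (Rule 2).
Hexdal would need Irdven and Vorion (Rule 4), but Irdven is never earned. Sabesk would need Yulsyl, Wexhex, and Irdlio (Rule 5), but Yulsyl is never earned. Valnex would need Valfen, Sabesk, and Irdlio (Rule 7), but Sabesk is never earned.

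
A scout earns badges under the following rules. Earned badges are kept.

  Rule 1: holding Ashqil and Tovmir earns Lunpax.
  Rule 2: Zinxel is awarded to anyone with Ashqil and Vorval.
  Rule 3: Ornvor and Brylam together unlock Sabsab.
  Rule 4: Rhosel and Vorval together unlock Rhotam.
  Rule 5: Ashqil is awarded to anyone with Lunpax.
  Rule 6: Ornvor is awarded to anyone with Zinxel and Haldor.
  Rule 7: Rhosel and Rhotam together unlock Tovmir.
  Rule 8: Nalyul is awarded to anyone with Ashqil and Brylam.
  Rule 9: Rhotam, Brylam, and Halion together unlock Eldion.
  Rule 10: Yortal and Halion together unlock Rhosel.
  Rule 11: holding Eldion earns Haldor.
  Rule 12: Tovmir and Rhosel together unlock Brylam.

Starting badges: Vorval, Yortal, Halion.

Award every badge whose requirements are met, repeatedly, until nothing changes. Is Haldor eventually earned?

Yes

With Yortal and Halion, Rhosel is earned (Rule 10).
With Rhosel and Vorval, Rhotam is earned (Rule 4).
With Rhosel and Rhotam, Tovmir is earned (Rule 7).
With Tovmir and Rhosel, Brylam is earned (Rule 12).
With Rhotam, Brylam, and Halion, Eldion is earned (Rule 9).
With Eldion, Haldor is earned (Rule 11).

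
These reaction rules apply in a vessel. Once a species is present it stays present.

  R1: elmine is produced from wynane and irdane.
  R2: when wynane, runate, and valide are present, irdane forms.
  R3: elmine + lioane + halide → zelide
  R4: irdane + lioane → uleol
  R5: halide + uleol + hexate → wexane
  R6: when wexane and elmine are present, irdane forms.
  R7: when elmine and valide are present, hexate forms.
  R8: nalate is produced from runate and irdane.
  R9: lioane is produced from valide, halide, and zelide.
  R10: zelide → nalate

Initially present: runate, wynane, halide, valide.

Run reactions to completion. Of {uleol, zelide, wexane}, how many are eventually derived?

uleol would need irdane and lioane (R4), but lioane never forms.
zelide would need elmine, lioane, and halide (R3), but lioane never forms.
wexane would need halide, uleol, and hexate (R5), but uleol never forms.
None of the 3 are reached.

0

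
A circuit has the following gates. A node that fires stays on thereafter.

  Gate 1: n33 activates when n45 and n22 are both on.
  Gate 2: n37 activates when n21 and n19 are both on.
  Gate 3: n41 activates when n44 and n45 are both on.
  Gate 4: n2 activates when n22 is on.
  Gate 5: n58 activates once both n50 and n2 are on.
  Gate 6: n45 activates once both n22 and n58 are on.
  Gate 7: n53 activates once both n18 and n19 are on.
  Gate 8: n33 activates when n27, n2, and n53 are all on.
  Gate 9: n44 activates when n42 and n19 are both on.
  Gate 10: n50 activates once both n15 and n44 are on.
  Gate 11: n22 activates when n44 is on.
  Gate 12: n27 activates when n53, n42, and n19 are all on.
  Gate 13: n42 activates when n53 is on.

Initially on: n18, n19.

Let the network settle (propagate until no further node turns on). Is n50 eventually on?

n50 would need n15 and n44 (Gate 10), but n15 never turns on.

No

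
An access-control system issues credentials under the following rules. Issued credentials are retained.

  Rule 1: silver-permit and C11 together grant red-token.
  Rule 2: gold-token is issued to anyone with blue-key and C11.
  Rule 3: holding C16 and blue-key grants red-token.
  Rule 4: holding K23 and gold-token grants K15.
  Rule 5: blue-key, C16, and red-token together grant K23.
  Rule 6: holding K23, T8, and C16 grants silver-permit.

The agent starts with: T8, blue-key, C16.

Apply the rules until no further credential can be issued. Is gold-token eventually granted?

No

gold-token would need blue-key and C11 (Rule 2), but C11 is never granted.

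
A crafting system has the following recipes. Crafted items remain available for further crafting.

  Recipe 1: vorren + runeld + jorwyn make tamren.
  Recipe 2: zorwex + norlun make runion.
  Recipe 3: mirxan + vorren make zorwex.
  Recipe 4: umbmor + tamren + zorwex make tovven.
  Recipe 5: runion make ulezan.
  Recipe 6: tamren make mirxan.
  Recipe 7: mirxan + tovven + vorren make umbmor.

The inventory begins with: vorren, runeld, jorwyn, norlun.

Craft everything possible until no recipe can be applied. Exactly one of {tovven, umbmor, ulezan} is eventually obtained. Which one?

Using Recipe 1, vorren, runeld, and jorwyn make tamren.
Using Recipe 6, tamren makes mirxan.
mirxan + vorren → zorwex (Recipe 3).
zorwex + norlun → runion (Recipe 2).
Using Recipe 5, runion makes ulezan.
tovven would need umbmor, tamren, and zorwex (Recipe 4), but umbmor is never obtained. umbmor would need mirxan, tovven, and vorren (Recipe 7), but tovven is never obtained.

ulezan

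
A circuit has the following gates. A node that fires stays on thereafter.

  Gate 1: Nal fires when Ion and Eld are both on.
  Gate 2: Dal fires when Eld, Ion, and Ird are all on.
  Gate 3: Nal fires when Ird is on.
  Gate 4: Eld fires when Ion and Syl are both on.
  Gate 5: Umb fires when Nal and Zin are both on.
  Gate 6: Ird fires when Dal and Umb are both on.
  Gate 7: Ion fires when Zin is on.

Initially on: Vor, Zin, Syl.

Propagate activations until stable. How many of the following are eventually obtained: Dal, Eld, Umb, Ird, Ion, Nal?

Zin is on, so Ion fires (Gate 7).
Ion and Syl are on, so Eld fires (Gate 4).
Gate 1: Ion and Eld on → Nal on.
Gate 5: Nal and Zin on → Umb on.
Dal would need Eld, Ion, and Ird (Gate 2), but Ird never turns on.
Eld: reached.
Umb: reached.
Ird would need Dal and Umb (Gate 6), but Dal never turns on.
Ion: reached.
Nal: reached.
Reached: Eld, Umb, Ion, and Nal — 4 of the 6.

4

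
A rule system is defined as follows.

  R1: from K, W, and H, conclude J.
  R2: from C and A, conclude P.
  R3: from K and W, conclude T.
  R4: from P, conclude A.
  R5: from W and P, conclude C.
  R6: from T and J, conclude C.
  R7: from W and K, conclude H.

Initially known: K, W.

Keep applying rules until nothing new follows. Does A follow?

No

A would need P (R4), but P is never established.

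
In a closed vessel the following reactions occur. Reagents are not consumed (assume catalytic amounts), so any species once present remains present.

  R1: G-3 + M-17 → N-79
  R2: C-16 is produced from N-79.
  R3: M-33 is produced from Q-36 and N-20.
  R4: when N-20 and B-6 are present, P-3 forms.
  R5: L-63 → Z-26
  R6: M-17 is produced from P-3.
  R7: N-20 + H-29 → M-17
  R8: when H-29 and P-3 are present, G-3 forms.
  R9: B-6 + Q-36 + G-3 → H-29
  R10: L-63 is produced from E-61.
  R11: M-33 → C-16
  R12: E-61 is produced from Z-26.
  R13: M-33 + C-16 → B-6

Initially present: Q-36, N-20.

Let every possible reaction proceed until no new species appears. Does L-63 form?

L-63 would need E-61 (R10), but E-61 never forms.

No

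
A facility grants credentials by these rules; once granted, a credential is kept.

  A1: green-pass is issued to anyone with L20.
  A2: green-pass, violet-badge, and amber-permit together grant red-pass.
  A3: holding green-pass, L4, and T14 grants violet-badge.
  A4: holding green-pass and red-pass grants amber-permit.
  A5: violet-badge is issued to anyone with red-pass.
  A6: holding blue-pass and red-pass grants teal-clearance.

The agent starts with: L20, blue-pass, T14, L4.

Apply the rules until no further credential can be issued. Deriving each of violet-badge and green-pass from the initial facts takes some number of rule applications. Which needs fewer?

green-pass: Holding L20 grants green-pass (A1). [1 rule application]
violet-badge: Holding L20 grants green-pass (A1). Holding green-pass, L4, and T14 grants violet-badge (A3). [2 rule applications]
green-pass needs fewer.

green-pass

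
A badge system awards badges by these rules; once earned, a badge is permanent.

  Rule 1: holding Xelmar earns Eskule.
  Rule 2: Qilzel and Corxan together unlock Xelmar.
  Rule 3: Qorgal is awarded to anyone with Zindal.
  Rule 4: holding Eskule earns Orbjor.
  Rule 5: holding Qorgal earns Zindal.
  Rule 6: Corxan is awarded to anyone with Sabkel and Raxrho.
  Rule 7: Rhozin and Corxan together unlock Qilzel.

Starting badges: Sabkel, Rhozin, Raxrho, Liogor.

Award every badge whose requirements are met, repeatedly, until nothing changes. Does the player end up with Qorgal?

Qorgal would need Zindal (Rule 3), but Zindal is never earned.

No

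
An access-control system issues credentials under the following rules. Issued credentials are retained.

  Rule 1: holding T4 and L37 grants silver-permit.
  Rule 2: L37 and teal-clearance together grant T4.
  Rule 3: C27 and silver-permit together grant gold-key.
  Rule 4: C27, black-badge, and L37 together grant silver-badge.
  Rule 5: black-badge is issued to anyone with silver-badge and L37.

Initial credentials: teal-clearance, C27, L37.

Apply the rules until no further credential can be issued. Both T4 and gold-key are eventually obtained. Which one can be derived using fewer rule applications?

T4

T4: Holding L37 and teal-clearance grants T4 (Rule 2). [1 rule application]
gold-key: Holding L37 and teal-clearance grants T4 (Rule 2). Holding T4 and L37 grants silver-permit (Rule 1). Holding C27 and silver-permit grants gold-key (Rule 3). [3 rule applications]
T4 needs fewer.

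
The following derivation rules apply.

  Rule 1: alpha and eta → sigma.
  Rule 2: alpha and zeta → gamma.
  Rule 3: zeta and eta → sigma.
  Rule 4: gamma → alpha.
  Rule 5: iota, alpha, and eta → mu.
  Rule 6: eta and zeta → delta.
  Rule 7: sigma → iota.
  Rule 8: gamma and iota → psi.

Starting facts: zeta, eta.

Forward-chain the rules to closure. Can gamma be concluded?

No

gamma would need alpha and zeta (Rule 2), but alpha is never established.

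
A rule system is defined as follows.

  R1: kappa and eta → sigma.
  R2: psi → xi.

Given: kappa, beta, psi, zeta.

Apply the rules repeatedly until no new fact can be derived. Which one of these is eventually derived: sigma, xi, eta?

psi holds, so xi follows (R2).
No rule produces eta, and it is not given. sigma would need kappa and eta (R1), but eta is never established.

xi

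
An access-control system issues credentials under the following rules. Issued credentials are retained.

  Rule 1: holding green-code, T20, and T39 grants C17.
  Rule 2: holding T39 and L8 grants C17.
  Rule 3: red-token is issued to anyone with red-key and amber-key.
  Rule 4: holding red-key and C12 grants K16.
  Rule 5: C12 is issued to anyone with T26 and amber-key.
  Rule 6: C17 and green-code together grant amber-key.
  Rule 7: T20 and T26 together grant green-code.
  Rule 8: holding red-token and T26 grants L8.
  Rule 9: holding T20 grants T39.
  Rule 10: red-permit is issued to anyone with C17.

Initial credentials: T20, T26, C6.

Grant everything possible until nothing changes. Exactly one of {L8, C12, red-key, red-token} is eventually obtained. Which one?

Holding T20 and T26 grants green-code (Rule 7).
Holding T20 grants T39 (Rule 9).
Holding green-code, T20, and T39 grants C17 (Rule 1).
Holding C17 and green-code grants amber-key (Rule 6).
Holding T26 and amber-key grants C12 (Rule 5).
No rule produces red-key, and it is not given. L8 would need red-token and T26 (Rule 8), but red-token is never granted. red-token would need red-key and amber-key (Rule 3), but red-key is never granted.

C12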